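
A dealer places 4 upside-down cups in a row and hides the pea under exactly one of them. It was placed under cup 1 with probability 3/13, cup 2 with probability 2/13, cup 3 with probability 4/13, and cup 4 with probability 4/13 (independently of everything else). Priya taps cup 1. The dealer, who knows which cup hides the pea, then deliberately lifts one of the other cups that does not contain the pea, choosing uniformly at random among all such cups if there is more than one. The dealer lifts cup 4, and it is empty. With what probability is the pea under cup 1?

Consider each possible location of the pea in turn.
If it is under cup 1 (prior 3/13): the dealer has 3 equally likely choices, so probability 1/3; weight (3/13)·(1/3) = 1/13.
If it is under cup 2 (prior 2/13): the dealer has 2 equally likely choices, so probability 1/2; weight (2/13)·(1/2) = 1/13.
If it is under cup 3 (prior 4/13): the dealer has 2 equally likely choices, so probability 1/2; weight (4/13)·(1/2) = 2/13.
If it is under cup 4 (prior 4/13): the dealer opened cup 4, so this case is ruled out; weight (4/13)·0 = 0.
The weights sum to 4/13.
So P(the pea under cup 1 | the dealer opened cup 4) = (1/13) / (4/13) = 1/4.

1/4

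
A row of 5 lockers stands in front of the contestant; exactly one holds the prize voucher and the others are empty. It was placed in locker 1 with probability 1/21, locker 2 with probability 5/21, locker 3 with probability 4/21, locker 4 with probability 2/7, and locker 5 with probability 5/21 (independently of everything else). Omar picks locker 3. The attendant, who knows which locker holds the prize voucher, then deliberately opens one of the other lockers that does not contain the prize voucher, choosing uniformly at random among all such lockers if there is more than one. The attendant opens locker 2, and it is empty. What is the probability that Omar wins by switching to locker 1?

Apply Bayes' rule, conditioning on where the prize voucher actually is.
If it is in locker 1 (prior 1/21): the attendant has 3 equally likely choices, so probability 1/3; weight (1/21)·(1/3) = 1/63.
If it is in locker 2 (prior 5/21): the attendant opened locker 2, so this case is ruled out; weight (5/21)·0 = 0.
If it is in locker 3 (prior 4/21): the attendant has 4 equally likely choices, so probability 1/4; weight (4/21)·(1/4) = 1/21.
If it is in locker 4 (prior 2/7): the attendant has 3 equally likely choices, so probability 1/3; weight (2/7)·(1/3) = 2/21.
If it is in locker 5 (prior 5/21): the attendant has 3 equally likely choices, so probability 1/3; weight (5/21)·(1/3) = 5/63.
The weights sum to 5/21.
So P(the prize voucher in locker 1 | the attendant opened locker 2) = (1/63) / (5/21) = 1/15.

1/15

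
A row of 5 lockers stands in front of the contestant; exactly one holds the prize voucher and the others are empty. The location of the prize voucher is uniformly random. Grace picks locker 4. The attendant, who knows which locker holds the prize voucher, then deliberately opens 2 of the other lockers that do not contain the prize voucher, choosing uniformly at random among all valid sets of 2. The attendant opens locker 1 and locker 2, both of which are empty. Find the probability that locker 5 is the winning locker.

Consider each possible location of the prize voucher in turn.
If it is in either of lockers 1 and 2 (prior 1/5 each): that locker was opened and seen not to hold the prize — ruled out; weight (1/5)·0 = 0 each.
If it is in either of lockers 3 and 5 (prior 1/5 each): the attendant has 3 equally likely choices, so probability 1/3; weight (1/5)·(1/3) = 1/15 each.
If it is in locker 4 (prior 1/5): the attendant has 6 equally likely choices, so probability 1/6; weight (1/5)·(1/6) = 1/30.
The weights sum to 1/6.
So P(the prize voucher in locker 5 | the attendant opened locker 1 and locker 2) = (1/15) / (1/6) = 2/5.

2/5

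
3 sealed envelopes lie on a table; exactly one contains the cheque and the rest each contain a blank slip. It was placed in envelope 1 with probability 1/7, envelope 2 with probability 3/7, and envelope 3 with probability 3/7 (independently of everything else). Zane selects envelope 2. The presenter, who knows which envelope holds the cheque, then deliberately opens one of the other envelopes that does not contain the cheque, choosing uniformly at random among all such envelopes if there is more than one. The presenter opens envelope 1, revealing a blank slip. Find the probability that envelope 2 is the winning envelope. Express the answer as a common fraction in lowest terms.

1/3

Consider each possible location of the cheque in turn.
If it is in envelope 1 (prior 1/7): the presenter opened envelope 1, so this case is ruled out; weight (1/7)·0 = 0.
If it is in envelope 2 (prior 3/7): the presenter has 2 equally likely choices, so probability 1/2; weight (3/7)·(1/2) = 3/14.
If it is in envelope 3 (prior 3/7): the presenter has no choice, probability 1; weight (3/7)·1 = 3/7.
The weights sum to 9/14.
So P(the cheque in envelope 2 | the presenter opened envelope 1) = (3/14) / (9/14) = 1/3.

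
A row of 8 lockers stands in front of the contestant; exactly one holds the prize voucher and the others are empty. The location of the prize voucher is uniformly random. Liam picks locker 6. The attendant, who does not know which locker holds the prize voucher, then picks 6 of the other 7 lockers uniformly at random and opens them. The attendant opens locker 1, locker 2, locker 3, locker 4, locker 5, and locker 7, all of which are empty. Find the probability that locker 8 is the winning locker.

1/2

Apply Bayes' rule, conditioning on where the prize voucher actually is.
If it is in any of lockers 1, 2, 3, 4, 5, and 7 (prior 1/8 each): that locker was opened and seen not to hold the prize — ruled out; weight (1/8)·0 = 0 each.
If it is in either of lockers 6 and 8 (prior 1/8 each): the attendant picks exactly this set with probability 1/7 regardless, and none is the prize; weight (1/8)·(1/7) = 1/56 each.
The weights sum to 1/28.
So P(the prize voucher in locker 8 | the attendant opened locker 1, locker 2, locker 3, locker 4, locker 5, and locker 7) = (1/56) / (1/28) = 1/2.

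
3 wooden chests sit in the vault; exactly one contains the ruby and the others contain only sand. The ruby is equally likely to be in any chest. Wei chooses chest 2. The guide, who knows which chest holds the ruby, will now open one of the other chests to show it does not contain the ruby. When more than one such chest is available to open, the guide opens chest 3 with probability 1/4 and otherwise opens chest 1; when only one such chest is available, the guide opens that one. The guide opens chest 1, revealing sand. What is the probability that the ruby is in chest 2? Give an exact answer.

3/7

Consider each possible location of the ruby in turn.
If it is in chest 1 (prior 1/3): the guide opened chest 1, so this case is ruled out; weight (1/3)·0 = 0.
If it is in chest 2 (prior 1/3): chest 3 is available but not opened, probability 3/4; weight (1/3)·(3/4) = 1/4.
If it is in chest 3 (prior 1/3): only chest 1 is available, probability 1; weight (1/3)·1 = 1/3.
The weights sum to 7/12.
So P(the ruby in chest 2 | the guide opened chest 1) = (1/4) / (7/12) = 3/7.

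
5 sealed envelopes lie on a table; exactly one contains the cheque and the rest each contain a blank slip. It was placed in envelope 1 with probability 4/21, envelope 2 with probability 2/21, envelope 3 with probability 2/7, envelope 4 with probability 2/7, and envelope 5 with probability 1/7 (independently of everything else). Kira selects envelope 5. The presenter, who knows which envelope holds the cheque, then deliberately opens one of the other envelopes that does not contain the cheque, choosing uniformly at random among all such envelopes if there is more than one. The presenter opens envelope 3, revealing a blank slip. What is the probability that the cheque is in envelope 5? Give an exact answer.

Consider each possible location of the cheque in turn.
If it is in envelope 1 (prior 4/21): the presenter has 3 equally likely choices, so probability 1/3; weight (4/21)·(1/3) = 4/63.
If it is in envelope 2 (prior 2/21): the presenter has 3 equally likely choices, so probability 1/3; weight (2/21)·(1/3) = 2/63.
If it is in envelope 3 (prior 2/7): the presenter opened envelope 3, so this case is ruled out; weight (2/7)·0 = 0.
If it is in envelope 4 (prior 2/7): the presenter has 3 equally likely choices, so probability 1/3; weight (2/7)·(1/3) = 2/21.
If it is in envelope 5 (prior 1/7): the presenter has 4 equally likely choices, so probability 1/4; weight (1/7)·(1/4) = 1/28.
The weights sum to 19/84.
So P(the cheque in envelope 5 | the presenter opened envelope 3) = (1/28) / (19/84) = 3/19.

3/19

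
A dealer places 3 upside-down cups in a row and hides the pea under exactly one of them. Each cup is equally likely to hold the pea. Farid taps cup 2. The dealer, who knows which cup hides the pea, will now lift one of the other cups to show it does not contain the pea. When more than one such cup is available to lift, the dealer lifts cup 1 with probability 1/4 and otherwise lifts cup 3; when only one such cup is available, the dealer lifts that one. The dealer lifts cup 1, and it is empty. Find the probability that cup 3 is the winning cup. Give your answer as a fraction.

4/5

Consider each possible location of the pea in turn.
If it is under cup 1 (prior 1/3): the dealer opened cup 1, so this case is ruled out; weight (1/3)·0 = 0.
If it is under cup 2 (prior 1/3): cup 1 is available, opened with probability 1/4; weight (1/3)·(1/4) = 1/12.
If it is under cup 3 (prior 1/3): only cup 1 is available, probability 1; weight (1/3)·1 = 1/3.
The weights sum to 5/12.
So P(the pea under cup 3 | the dealer opened cup 1) = (1/3) / (5/12) = 4/5.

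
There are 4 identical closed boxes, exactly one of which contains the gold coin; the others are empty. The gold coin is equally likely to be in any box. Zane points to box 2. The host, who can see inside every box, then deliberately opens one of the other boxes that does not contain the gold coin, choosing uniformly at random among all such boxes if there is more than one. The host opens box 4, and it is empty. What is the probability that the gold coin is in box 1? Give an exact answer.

3/8

Apply Bayes' rule, conditioning on where the gold coin actually is.
If it is in either of boxes 1 and 3 (prior 1/4 each): the host has 2 equally likely choices, so probability 1/2; weight (1/4)·(1/2) = 1/8 each.
If it is in box 2 (prior 1/4): the host has 3 equally likely choices, so probability 1/3; weight (1/4)·(1/3) = 1/12.
If it is in box 4 (prior 1/4): the host opened box 4, so this case is ruled out; weight (1/4)·0 = 0.
The weights sum to 1/3.
So P(the gold coin in box 1 | the host opened box 4) = (1/8) / (1/3) = 3/8.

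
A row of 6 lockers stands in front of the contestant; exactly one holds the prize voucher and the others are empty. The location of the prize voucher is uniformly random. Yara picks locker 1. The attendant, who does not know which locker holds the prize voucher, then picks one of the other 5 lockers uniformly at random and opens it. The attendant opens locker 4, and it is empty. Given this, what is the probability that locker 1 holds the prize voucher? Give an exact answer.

1/5

Apply Bayes' rule, conditioning on where the prize voucher actually is.
If it is in any of lockers 1, 2, 3, 5, and 6 (prior 1/6 each): the attendant picks locker 4 with probability 1/5 regardless, and it is not the prize; weight (1/6)·(1/5) = 1/30 each.
If it is in locker 4 (prior 1/6): the attendant opened locker 4, so this case is ruled out; weight (1/6)·0 = 0.
The weights sum to 1/6.
So P(the prize voucher in locker 1 | the attendant opened locker 4) = (1/30) / (1/6) = 1/5.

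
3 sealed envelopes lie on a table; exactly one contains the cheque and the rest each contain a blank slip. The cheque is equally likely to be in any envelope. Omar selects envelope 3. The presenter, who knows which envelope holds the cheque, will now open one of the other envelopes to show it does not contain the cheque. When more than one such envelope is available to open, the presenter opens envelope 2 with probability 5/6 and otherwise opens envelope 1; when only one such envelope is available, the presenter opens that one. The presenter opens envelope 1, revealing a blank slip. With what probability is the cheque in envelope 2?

6/7

Consider each possible location of the cheque in turn.
If it is in envelope 1 (prior 1/3): the presenter opened envelope 1, so this case is ruled out; weight (1/3)·0 = 0.
If it is in envelope 2 (prior 1/3): only envelope 1 is available, probability 1; weight (1/3)·1 = 1/3.
If it is in envelope 3 (prior 1/3): envelope 2 is available but not opened, probability 1/6; weight (1/3)·(1/6) = 1/18.
The weights sum to 7/18.
So P(the cheque in envelope 2 | the presenter opened envelope 1) = (1/3) / (7/18) = 6/7.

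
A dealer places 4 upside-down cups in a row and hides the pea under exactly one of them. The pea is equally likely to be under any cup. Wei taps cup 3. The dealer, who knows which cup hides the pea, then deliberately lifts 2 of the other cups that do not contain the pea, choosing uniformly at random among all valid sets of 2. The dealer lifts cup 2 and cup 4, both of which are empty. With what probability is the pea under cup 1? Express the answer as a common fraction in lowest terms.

Apply Bayes' rule, conditioning on where the pea actually is.
If it is under cup 1 (prior 1/4): the dealer has no choice, probability 1; weight (1/4)·1 = 1/4.
If it is under either of cups 2 and 4 (prior 1/4 each): that cup was opened and seen not to hold the prize — ruled out; weight (1/4)·0 = 0 each.
If it is under cup 3 (prior 1/4): the dealer has 3 equally likely choices, so probability 1/3; weight (1/4)·(1/3) = 1/12.
The weights sum to 1/3.
So P(the pea under cup 1 | the dealer opened cup 2 and cup 4) = (1/4) / (1/3) = 3/4.

3/4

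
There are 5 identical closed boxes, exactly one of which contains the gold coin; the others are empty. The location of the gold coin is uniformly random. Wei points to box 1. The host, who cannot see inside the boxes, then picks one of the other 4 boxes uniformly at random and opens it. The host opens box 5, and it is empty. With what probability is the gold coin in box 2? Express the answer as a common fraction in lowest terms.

1/4

Because the host chose which box to open without knowing where the gold coin is, the choice is independent of the prize location. Learning that box 5 does not hold the gold coin simply rules out that one location and leaves the remaining 4 boxes still equally likely by symmetry.
So P(the gold coin in box 2) = 1/4.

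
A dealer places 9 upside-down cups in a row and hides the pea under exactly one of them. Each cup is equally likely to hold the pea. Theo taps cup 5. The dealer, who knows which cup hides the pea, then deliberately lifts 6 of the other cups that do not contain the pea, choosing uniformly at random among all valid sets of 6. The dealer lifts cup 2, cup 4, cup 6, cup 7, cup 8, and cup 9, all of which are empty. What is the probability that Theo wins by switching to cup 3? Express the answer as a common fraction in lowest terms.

4/9

Condition on the true location of the pea.
If it is under either of cups 1 and 3 (prior 1/9 each): the dealer has 7 equally likely choices, so probability 1/7; weight (1/9)·(1/7) = 1/63 each.
If it is under any of cups 2, 4, 6, 7, 8, and 9 (prior 1/9 each): that cup was opened and seen not to hold the prize — ruled out; weight (1/9)·0 = 0 each.
If it is under cup 5 (prior 1/9): the dealer has 28 equally likely choices, so probability 1/28; weight (1/9)·(1/28) = 1/252.
The weights sum to 1/28.
So P(the pea under cup 3 | the dealer opened cup 2, cup 4, cup 6, cup 7, cup 8, and cup 9) = (1/63) / (1/28) = 4/9.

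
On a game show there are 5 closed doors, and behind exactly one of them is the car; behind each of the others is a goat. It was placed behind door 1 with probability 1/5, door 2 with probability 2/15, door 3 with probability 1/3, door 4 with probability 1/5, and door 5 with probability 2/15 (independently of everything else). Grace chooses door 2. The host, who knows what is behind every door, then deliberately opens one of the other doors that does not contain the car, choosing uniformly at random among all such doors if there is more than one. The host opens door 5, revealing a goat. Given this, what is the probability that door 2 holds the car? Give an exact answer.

3/25

Condition on the true location of the car.
If it is behind either of doors 1 and 4 (prior 1/5 each): the host has 3 equally likely choices, so probability 1/3; weight (1/5)·(1/3) = 1/15 each.
If it is behind door 2 (prior 2/15): the host has 4 equally likely choices, so probability 1/4; weight (2/15)·(1/4) = 1/30.
If it is behind door 3 (prior 1/3): the host has 3 equally likely choices, so probability 1/3; weight (1/3)·(1/3) = 1/9.
If it is behind door 5 (prior 2/15): the host opened door 5, so this case is ruled out; weight (2/15)·0 = 0.
The weights sum to 5/18.
So P(the car behind door 2 | the host opened door 5) = (1/30) / (5/18) = 3/25.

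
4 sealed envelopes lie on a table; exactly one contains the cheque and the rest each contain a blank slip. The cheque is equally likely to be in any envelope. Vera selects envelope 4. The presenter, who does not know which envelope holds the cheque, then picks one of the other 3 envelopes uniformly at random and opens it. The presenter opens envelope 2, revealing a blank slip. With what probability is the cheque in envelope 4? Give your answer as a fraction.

Because the presenter chose which envelope to open without knowing where the cheque is, the choice is independent of the prize location. Learning that envelope 2 does not hold the cheque simply rules out that one location and leaves the remaining 3 envelopes still equally likely by symmetry.
So P(the cheque in envelope 4) = 1/3.

1/3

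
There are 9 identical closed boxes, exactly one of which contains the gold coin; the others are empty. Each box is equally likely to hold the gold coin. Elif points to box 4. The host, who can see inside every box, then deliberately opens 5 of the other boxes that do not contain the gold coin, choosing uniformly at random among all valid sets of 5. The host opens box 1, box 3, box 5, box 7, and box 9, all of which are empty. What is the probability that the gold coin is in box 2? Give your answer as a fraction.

8/27

Condition on the true location of the gold coin.
If it is in any of boxes 1, 3, 5, 7, and 9 (prior 1/9 each): that box was opened and seen not to hold the prize — ruled out; weight (1/9)·0 = 0 each.
If it is in any of boxes 2, 6, and 8 (prior 1/9 each): the host has 21 equally likely choices, so probability 1/21; weight (1/9)·(1/21) = 1/189 each.
If it is in box 4 (prior 1/9): the host has 56 equally likely choices, so probability 1/56; weight (1/9)·(1/56) = 1/504.
The weights sum to 1/56.
So P(the gold coin in box 2 | the host opened box 1, box 3, box 5, box 7, and box 9) = (1/189) / (1/56) = 8/27.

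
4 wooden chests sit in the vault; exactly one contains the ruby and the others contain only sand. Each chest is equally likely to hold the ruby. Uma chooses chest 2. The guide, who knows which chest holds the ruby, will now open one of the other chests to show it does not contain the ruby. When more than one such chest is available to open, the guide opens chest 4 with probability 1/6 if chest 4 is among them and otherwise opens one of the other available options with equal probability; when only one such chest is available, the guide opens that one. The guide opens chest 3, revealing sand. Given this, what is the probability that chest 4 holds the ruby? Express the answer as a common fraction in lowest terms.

Apply Bayes' rule, conditioning on where the ruby actually is.
If it is in chest 1 (prior 1/4): chest 4 is available but not opened, probability 5/6; weight (1/4)·(5/6) = 5/24.
If it is in chest 2 (prior 1/4): chest 4 is available but not opened; chest 3 gets probability (1 − 1/6)/2 = 5/12; weight (1/4)·(5/12) = 5/48.
If it is in chest 3 (prior 1/4): the guide opened chest 3, so this case is ruled out; weight (1/4)·0 = 0.
If it is in chest 4 (prior 1/4): chest 4 holds the prize so is unavailable; the guide chooses uniformly among the 2 others, probability 1/2; weight (1/4)·(1/2) = 1/8.
The weights sum to 7/16.
So P(the ruby in chest 4 | the guide opened chest 3) = (1/8) / (7/16) = 2/7.

2/7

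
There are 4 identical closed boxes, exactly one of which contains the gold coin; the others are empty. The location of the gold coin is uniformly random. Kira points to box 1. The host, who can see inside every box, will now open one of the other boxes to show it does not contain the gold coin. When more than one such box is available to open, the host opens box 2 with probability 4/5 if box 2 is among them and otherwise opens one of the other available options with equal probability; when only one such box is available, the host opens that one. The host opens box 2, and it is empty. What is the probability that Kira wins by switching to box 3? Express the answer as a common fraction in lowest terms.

1/3

Condition on the true location of the gold coin.
If it is in any of boxes 1, 3, and 4 (prior 1/4 each): box 2 is available, opened with probability 4/5; weight (1/4)·(4/5) = 1/5 each.
If it is in box 2 (prior 1/4): the host opened box 2, so this case is ruled out; weight (1/4)·0 = 0.
The weights sum to 3/5.
So P(the gold coin in box 3 | the host opened box 2) = (1/5) / (3/5) = 1/3.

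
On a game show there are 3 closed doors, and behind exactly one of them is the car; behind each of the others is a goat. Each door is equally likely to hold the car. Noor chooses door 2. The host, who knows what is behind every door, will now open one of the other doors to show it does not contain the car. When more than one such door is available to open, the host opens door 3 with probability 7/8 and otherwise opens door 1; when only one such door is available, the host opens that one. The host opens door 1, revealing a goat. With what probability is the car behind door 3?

Apply Bayes' rule, conditioning on where the car actually is.
If it is behind door 1 (prior 1/3): the host opened door 1, so this case is ruled out; weight (1/3)·0 = 0.
If it is behind door 2 (prior 1/3): door 3 is available but not opened, probability 1/8; weight (1/3)·(1/8) = 1/24.
If it is behind door 3 (prior 1/3): only door 1 is available, probability 1; weight (1/3)·1 = 1/3.
The weights sum to 3/8.
So P(the car behind door 3 | the host opened door 1) = (1/3) / (3/8) = 8/9.

8/9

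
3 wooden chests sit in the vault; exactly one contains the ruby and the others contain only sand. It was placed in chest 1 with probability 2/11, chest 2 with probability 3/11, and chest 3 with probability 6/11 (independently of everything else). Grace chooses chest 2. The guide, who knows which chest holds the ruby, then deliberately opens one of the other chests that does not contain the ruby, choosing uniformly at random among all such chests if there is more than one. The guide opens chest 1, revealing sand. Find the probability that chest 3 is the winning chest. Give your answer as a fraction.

4/5

Condition on the true location of the ruby.
If it is in chest 1 (prior 2/11): the guide opened chest 1, so this case is ruled out; weight (2/11)·0 = 0.
If it is in chest 2 (prior 3/11): the guide has 2 equally likely choices, so probability 1/2; weight (3/11)·(1/2) = 3/22.
If it is in chest 3 (prior 6/11): the guide has no choice, probability 1; weight (6/11)·1 = 6/11.
The weights sum to 15/22.
So P(the ruby in chest 3 | the guide opened chest 1) = (6/11) / (15/22) = 4/5.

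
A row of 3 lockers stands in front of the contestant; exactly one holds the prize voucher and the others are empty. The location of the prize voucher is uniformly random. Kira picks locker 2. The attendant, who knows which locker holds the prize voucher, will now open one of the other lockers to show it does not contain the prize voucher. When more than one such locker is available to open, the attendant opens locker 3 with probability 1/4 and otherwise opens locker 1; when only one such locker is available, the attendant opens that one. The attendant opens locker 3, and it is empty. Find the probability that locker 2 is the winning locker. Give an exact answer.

1/5

Condition on the true location of the prize voucher.
If it is in locker 1 (prior 1/3): only locker 3 is available, probability 1; weight (1/3)·1 = 1/3.
If it is in locker 2 (prior 1/3): locker 3 is available, opened with probability 1/4; weight (1/3)·(1/4) = 1/12.
If it is in locker 3 (prior 1/3): the attendant opened locker 3, so this case is ruled out; weight (1/3)·0 = 0.
The weights sum to 5/12.
So P(the prize voucher in locker 2 | the attendant opened locker 3) = (1/12) / (5/12) = 1/5.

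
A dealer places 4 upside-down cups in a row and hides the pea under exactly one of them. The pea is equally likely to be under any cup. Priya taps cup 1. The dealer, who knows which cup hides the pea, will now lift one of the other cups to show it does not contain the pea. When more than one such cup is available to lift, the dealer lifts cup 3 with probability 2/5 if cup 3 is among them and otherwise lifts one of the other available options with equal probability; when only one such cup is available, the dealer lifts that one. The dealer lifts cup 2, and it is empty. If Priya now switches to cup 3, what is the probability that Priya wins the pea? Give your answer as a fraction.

Consider each possible location of the pea in turn.
If it is under cup 1 (prior 1/4): cup 3 is available but not opened; cup 2 gets probability (1 − 2/5)/2 = 3/10; weight (1/4)·(3/10) = 3/40.
If it is under cup 2 (prior 1/4): the dealer opened cup 2, so this case is ruled out; weight (1/4)·0 = 0.
If it is under cup 3 (prior 1/4): cup 3 holds the prize so is unavailable; the dealer chooses uniformly among the 2 others, probability 1/2; weight (1/4)·(1/2) = 1/8.
If it is under cup 4 (prior 1/4): cup 3 is available but not opened, probability 3/5; weight (1/4)·(3/5) = 3/20.
The weights sum to 7/20.
So P(the pea under cup 3 | the dealer opened cup 2) = (1/8) / (7/20) = 5/14.

5/14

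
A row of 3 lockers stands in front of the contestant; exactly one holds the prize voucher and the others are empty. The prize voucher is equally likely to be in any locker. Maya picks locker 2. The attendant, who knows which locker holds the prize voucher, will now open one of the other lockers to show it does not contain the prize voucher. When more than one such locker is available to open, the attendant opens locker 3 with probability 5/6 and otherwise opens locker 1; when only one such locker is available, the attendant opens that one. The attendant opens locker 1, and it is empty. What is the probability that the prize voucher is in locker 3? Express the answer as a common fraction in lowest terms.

Apply Bayes' rule, conditioning on where the prize voucher actually is.
If it is in locker 1 (prior 1/3): the attendant opened locker 1, so this case is ruled out; weight (1/3)·0 = 0.
If it is in locker 2 (prior 1/3): locker 3 is available but not opened, probability 1/6; weight (1/3)·(1/6) = 1/18.
If it is in locker 3 (prior 1/3): only locker 1 is available, probability 1; weight (1/3)·1 = 1/3.
The weights sum to 7/18.
So P(the prize voucher in locker 3 | the attendant opened locker 1) = (1/3) / (7/18) = 6/7.

6/7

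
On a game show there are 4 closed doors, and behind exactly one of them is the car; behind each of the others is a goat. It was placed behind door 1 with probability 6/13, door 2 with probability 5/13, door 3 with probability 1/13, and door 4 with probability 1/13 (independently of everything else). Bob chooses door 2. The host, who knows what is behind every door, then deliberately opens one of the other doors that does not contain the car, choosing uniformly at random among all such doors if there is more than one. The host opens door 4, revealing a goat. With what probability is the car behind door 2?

10/31

Condition on the true location of the car.
If it is behind door 1 (prior 6/13): the host has 2 equally likely choices, so probability 1/2; weight (6/13)·(1/2) = 3/13.
If it is behind door 2 (prior 5/13): the host has 3 equally likely choices, so probability 1/3; weight (5/13)·(1/3) = 5/39.
If it is behind door 3 (prior 1/13): the host has 2 equally likely choices, so probability 1/2; weight (1/13)·(1/2) = 1/26.
If it is behind door 4 (prior 1/13): the host opened door 4, so this case is ruled out; weight (1/13)·0 = 0.
The weights sum to 31/78.
So P(the car behind door 2 | the host opened door 4) = (5/39) / (31/78) = 10/31.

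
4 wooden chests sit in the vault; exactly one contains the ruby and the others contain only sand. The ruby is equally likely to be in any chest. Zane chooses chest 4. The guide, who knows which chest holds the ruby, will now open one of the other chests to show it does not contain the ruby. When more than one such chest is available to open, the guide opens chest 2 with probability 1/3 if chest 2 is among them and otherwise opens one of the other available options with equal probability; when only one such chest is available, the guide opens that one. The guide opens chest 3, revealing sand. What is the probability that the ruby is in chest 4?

Apply Bayes' rule, conditioning on where the ruby actually is.
If it is in chest 1 (prior 1/4): chest 2 is available but not opened, probability 2/3; weight (1/4)·(2/3) = 1/6.
If it is in chest 2 (prior 1/4): chest 2 holds the prize so is unavailable; the guide chooses uniformly among the 2 others, probability 1/2; weight (1/4)·(1/2) = 1/8.
If it is in chest 3 (prior 1/4): the guide opened chest 3, so this case is ruled out; weight (1/4)·0 = 0.
If it is in chest 4 (prior 1/4): chest 2 is available but not opened; chest 3 gets probability (1 − 1/3)/2 = 1/3; weight (1/4)·(1/3) = 1/12.
The weights sum to 3/8.
So P(the ruby in chest 4 | the guide opened chest 3) = (1/12) / (3/8) = 2/9.

2/9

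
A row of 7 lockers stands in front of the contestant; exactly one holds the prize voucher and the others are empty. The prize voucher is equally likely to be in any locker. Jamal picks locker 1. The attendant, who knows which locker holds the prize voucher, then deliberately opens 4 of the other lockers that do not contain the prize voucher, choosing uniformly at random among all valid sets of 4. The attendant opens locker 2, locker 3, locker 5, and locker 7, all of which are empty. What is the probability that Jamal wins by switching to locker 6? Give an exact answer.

Apply Bayes' rule, conditioning on where the prize voucher actually is.
If it is in locker 1 (prior 1/7): the attendant has 15 equally likely choices, so probability 1/15; weight (1/7)·(1/15) = 1/105.
If it is in any of lockers 2, 3, 5, and 7 (prior 1/7 each): that locker was opened and seen not to hold the prize — ruled out; weight (1/7)·0 = 0 each.
If it is in either of lockers 4 and 6 (prior 1/7 each): the attendant has 5 equally likely choices, so probability 1/5; weight (1/7)·(1/5) = 1/35 each.
The weights sum to 1/15.
So P(the prize voucher in locker 6 | the attendant opened locker 2, locker 3, locker 5, and locker 7) = (1/35) / (1/15) = 3/7.

3/7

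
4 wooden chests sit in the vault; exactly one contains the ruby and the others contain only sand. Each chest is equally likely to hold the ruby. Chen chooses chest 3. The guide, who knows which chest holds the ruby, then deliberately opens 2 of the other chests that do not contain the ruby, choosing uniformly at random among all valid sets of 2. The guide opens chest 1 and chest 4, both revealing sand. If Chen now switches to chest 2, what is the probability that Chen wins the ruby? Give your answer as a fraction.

Consider each possible location of the ruby in turn.
If it is in either of chests 1 and 4 (prior 1/4 each): that chest was opened and seen not to hold the prize — ruled out; weight (1/4)·0 = 0 each.
If it is in chest 2 (prior 1/4): the guide has no choice, probability 1; weight (1/4)·1 = 1/4.
If it is in chest 3 (prior 1/4): the guide has 3 equally likely choices, so probability 1/3; weight (1/4)·(1/3) = 1/12.
The weights sum to 1/3.
So P(the ruby in chest 2 | the guide opened chest 1 and chest 4) = (1/4) / (1/3) = 3/4.

3/4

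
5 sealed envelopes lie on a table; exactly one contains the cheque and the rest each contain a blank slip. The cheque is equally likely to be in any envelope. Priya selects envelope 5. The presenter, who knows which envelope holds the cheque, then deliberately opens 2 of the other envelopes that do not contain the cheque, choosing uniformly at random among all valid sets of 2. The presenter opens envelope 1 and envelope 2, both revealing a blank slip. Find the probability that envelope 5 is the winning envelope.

Consider each possible location of the cheque in turn.
If it is in either of envelopes 1 and 2 (prior 1/5 each): that envelope was opened and seen not to hold the prize — ruled out; weight (1/5)·0 = 0 each.
If it is in either of envelopes 3 and 4 (prior 1/5 each): the presenter has 3 equally likely choices, so probability 1/3; weight (1/5)·(1/3) = 1/15 each.
If it is in envelope 5 (prior 1/5): the presenter has 6 equally likely choices, so probability 1/6; weight (1/5)·(1/6) = 1/30.
The weights sum to 1/6.
So P(the cheque in envelope 5 | the presenter opened envelope 1 and envelope 2) = (1/30) / (1/6) = 1/5.

1/5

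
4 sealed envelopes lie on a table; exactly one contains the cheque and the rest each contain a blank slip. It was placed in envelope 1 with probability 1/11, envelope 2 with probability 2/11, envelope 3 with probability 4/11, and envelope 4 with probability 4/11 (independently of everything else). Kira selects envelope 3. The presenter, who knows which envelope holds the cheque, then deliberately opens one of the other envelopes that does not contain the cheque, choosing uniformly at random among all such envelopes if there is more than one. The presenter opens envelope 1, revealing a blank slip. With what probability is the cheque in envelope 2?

Consider each possible location of the cheque in turn.
If it is in envelope 1 (prior 1/11): the presenter opened envelope 1, so this case is ruled out; weight (1/11)·0 = 0.
If it is in envelope 2 (prior 2/11): the presenter has 2 equally likely choices, so probability 1/2; weight (2/11)·(1/2) = 1/11.
If it is in envelope 3 (prior 4/11): the presenter has 3 equally likely choices, so probability 1/3; weight (4/11)·(1/3) = 4/33.
If it is in envelope 4 (prior 4/11): the presenter has 2 equally likely choices, so probability 1/2; weight (4/11)·(1/2) = 2/11.
The weights sum to 13/33.
So P(the cheque in envelope 2 | the presenter opened envelope 1) = (1/11) / (13/33) = 3/13.

3/13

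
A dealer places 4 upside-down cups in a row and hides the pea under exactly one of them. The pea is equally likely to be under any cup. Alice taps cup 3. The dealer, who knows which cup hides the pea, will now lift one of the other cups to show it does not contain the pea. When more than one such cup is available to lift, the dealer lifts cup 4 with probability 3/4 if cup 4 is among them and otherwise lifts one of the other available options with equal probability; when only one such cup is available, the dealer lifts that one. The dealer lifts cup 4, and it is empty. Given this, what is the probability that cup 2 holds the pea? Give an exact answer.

Apply Bayes' rule, conditioning on where the pea actually is.
If it is under any of cups 1, 2, and 3 (prior 1/4 each): cup 4 is available, opened with probability 3/4; weight (1/4)·(3/4) = 3/16 each.
If it is under cup 4 (prior 1/4): the dealer opened cup 4, so this case is ruled out; weight (1/4)·0 = 0.
The weights sum to 9/16.
So P(the pea under cup 2 | the dealer opened cup 4) = (3/16) / (9/16) = 1/3.

1/3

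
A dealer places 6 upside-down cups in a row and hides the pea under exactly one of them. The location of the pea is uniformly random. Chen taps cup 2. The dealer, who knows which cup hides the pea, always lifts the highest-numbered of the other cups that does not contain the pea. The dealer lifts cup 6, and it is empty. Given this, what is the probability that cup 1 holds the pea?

1/5

Apply Bayes' rule, conditioning on where the pea actually is.
If it is under any of cups 1, 2, 3, 4, and 5 (prior 1/6 each): cup 6 is the highest-numbered option available, probability 1; weight (1/6)·1 = 1/6 each.
If it is under cup 6 (prior 1/6): the dealer opened cup 6, so this case is ruled out; weight (1/6)·0 = 0.
The weights sum to 5/6.
So P(the pea under cup 1 | the dealer opened cup 6) = (1/6) / (5/6) = 1/5.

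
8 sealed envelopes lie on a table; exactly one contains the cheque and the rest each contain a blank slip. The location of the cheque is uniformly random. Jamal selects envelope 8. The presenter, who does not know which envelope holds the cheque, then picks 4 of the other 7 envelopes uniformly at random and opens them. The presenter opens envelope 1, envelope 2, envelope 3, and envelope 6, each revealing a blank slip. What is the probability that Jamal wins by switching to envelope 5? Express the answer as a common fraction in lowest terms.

Condition on the true location of the cheque.
If it is in any of envelopes 1, 2, 3, and 6 (prior 1/8 each): that envelope was opened and seen not to hold the prize — ruled out; weight (1/8)·0 = 0 each.
If it is in any of envelopes 4, 5, 7, and 8 (prior 1/8 each): the presenter picks exactly this set with probability 1/35 regardless, and none is the prize; weight (1/8)·(1/35) = 1/280 each.
The weights sum to 1/70.
So P(the cheque in envelope 5 | the presenter opened envelope 1, envelope 2, envelope 3, and envelope 6) = (1/280) / (1/70) = 1/4.

1/4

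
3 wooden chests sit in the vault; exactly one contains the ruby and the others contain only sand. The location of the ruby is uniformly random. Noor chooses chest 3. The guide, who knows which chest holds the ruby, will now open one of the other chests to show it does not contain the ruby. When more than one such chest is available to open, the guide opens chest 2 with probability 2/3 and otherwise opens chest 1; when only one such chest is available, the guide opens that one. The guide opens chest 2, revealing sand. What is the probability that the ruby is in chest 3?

Consider each possible location of the ruby in turn.
If it is in chest 1 (prior 1/3): only chest 2 is available, probability 1; weight (1/3)·1 = 1/3.
If it is in chest 2 (prior 1/3): the guide opened chest 2, so this case is ruled out; weight (1/3)·0 = 0.
If it is in chest 3 (prior 1/3): chest 2 is available, opened with probability 2/3; weight (1/3)·(2/3) = 2/9.
The weights sum to 5/9.
So P(the ruby in chest 3 | the guide opened chest 2) = (2/9) / (5/9) = 2/5.

2/5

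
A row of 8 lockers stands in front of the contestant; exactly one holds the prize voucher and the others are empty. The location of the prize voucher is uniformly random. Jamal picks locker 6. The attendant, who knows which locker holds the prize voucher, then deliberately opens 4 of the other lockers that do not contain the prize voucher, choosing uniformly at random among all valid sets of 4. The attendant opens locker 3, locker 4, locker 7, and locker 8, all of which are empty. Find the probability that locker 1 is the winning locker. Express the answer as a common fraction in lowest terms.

7/24

Apply Bayes' rule, conditioning on where the prize voucher actually is.
If it is in any of lockers 1, 2, and 5 (prior 1/8 each): the attendant has 15 equally likely choices, so probability 1/15; weight (1/8)·(1/15) = 1/120 each.
If it is in any of lockers 3, 4, 7, and 8 (prior 1/8 each): that locker was opened and seen not to hold the prize — ruled out; weight (1/8)·0 = 0 each.
If it is in locker 6 (prior 1/8): the attendant has 35 equally likely choices, so probability 1/35; weight (1/8)·(1/35) = 1/280.
The weights sum to 1/35.
So P(the prize voucher in locker 1 | the attendant opened locker 3, locker 4, locker 7, and locker 8) = (1/120) / (1/35) = 7/24.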